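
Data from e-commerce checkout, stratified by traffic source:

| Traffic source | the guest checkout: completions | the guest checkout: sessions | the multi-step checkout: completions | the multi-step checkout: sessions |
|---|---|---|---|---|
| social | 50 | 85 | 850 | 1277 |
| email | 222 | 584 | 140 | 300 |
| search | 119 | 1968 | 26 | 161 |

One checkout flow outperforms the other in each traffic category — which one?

Social: the guest checkout 50/85 = 58.8%, the multi-step checkout 850/1277 = 66.6% → the multi-step checkout
Email: the guest checkout 222/584 = 38.0%, the multi-step checkout 140/300 = 46.7% → the multi-step checkout
Search: the guest checkout 119/1968 = 6.0%, the multi-step checkout 26/161 = 16.1% → the multi-step checkout
The multi-step checkout has the higher rate in all 3 groups.

the multi-step checkout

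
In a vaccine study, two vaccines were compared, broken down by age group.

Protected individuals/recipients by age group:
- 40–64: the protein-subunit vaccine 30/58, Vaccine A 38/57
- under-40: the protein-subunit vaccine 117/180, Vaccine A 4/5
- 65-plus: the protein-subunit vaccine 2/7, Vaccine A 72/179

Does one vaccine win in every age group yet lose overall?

40–64: the protein-subunit vaccine 30/58 = 51.7%, Vaccine A 38/57 = 66.7% → Vaccine A
Under-40: the protein-subunit vaccine 117/180 = 65.0%, Vaccine A 4/5 = 80.0% → Vaccine A
65-plus: the protein-subunit vaccine 2/7 = 28.6%, Vaccine A 72/179 = 40.2% → Vaccine A
Overall: the protein-subunit vaccine 149/245 = 60.8%, Vaccine A 114/241 = 47.3% → the protein-subunit vaccine
Vaccine A wins each age group but the protein-subunit vaccine wins overall — the comparison reverses. Vaccine A's recipients skew toward 65-plus, which has a lower base rate.

Yes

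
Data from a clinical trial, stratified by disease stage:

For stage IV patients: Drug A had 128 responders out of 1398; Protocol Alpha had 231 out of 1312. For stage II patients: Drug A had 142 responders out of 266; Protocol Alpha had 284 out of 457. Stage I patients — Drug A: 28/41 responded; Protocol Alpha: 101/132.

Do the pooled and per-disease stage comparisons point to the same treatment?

Yes

Stage IV: Drug A 128/1398 = 9.2%, Protocol Alpha 231/1312 = 17.6% → Protocol Alpha
Stage II: Drug A 142/266 = 53.4%, Protocol Alpha 284/457 = 62.1% → Protocol Alpha
Stage I: Drug A 28/41 = 68.3%, Protocol Alpha 101/132 = 76.5% → Protocol Alpha
Overall: Drug A 298/1705 = 17.5%, Protocol Alpha 616/1901 = 32.4% → Protocol Alpha
Protocol Alpha wins overall and in every disease group — no reversal.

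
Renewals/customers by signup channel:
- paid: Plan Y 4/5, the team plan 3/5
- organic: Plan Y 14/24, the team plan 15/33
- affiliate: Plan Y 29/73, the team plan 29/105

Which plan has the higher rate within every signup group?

Plan Y

Paid: Plan Y 4/5 = 80.0%, the team plan 3/5 = 60.0% → Plan Y
Organic: Plan Y 14/24 = 58.3%, the team plan 15/33 = 45.5% → Plan Y
Affiliate: Plan Y 29/73 = 39.7%, the team plan 29/105 = 27.6% → Plan Y
Plan Y has the higher rate in all 3 groups.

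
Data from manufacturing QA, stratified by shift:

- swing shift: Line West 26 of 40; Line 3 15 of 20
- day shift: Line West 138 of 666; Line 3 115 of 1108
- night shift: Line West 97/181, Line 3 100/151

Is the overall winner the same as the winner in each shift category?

Swing shift: Line West 26/40 = 65.0%, Line 3 15/20 = 75.0% → Line 3
Day shift: Line West 138/666 = 20.7%, Line 3 115/1108 = 10.4% → Line West
Night shift: Line West 97/181 = 53.6%, Line 3 100/151 = 66.2% → Line 3
Overall: Line West 261/887 = 29.4%, Line 3 230/1279 = 18.0% → Line West
Neither sweeps: Line West wins 1 of 3 groups, Line 3 wins 2. Line West wins overall but not every group — no Simpson reversal.

No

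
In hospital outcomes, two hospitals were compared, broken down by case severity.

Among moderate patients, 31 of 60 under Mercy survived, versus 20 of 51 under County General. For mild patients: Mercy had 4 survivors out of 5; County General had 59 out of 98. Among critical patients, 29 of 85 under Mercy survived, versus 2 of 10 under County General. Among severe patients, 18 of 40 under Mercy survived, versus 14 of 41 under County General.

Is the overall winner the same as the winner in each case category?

Moderate: Mercy 31/60 = 51.7%, County General 20/51 = 39.2% → Mercy
Mild: Mercy 4/5 = 80.0%, County General 59/98 = 60.2% → Mercy
Critical: Mercy 29/85 = 34.1%, County General 2/10 = 20.0% → Mercy
Severe: Mercy 18/40 = 45.0%, County General 14/41 = 34.1% → Mercy
Overall: Mercy 82/190 = 43.2%, County General 95/200 = 47.5% → County General
Mercy wins each case group but County General wins overall — the comparison reverses. Mercy's patients skew toward critical, which has a lower base rate.

No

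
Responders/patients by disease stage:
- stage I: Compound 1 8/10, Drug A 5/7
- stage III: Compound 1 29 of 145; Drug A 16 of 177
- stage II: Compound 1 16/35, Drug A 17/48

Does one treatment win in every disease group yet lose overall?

Stage I: Compound 1 8/10 = 80.0%, Drug A 5/7 = 71.4% → Compound 1
Stage III: Compound 1 29/145 = 20.0%, Drug A 16/177 = 9.0% → Compound 1
Stage II: Compound 1 16/35 = 45.7%, Drug A 17/48 = 35.4% → Compound 1
Overall: Compound 1 53/190 = 27.9%, Drug A 38/232 = 16.4% → Compound 1
Compound 1 wins overall and in every disease group — no reversal.

No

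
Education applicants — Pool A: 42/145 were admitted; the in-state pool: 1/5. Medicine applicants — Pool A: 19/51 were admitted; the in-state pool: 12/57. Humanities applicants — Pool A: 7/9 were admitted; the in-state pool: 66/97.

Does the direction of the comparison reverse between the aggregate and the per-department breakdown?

Education: Pool A 42/145 = 29.0%, the in-state pool 1/5 = 20.0% → Pool A
Medicine: Pool A 19/51 = 37.3%, the in-state pool 12/57 = 21.1% → Pool A
Humanities: Pool A 7/9 = 77.8%, the in-state pool 66/97 = 68.0% → Pool A
Overall: Pool A 68/205 = 33.2%, the in-state pool 79/159 = 49.7% → the in-state pool
Pool A wins each department group but the in-state pool wins overall — the comparison reverses. Pool A's applicants skew toward Education, which has a lower base rate.

Yes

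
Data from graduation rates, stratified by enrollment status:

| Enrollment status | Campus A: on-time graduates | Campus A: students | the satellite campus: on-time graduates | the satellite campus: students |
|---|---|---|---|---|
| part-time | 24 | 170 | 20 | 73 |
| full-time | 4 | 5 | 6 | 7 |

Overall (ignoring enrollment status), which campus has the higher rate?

Part-time: Campus A 24/170 = 14.1%, the satellite campus 20/73 = 27.4% → the satellite campus
Full-time: Campus A 4/5 = 80.0%, the satellite campus 6/7 = 85.7% → the satellite campus
Overall: Campus A 28/175 = 16.0%, the satellite campus 26/80 = 32.5% → the satellite campus

the satellite campus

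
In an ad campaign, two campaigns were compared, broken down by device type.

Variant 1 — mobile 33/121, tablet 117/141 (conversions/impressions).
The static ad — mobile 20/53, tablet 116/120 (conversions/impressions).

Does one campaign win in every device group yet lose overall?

No

Mobile: Variant 1 33/121 = 27.3%, the static ad 20/53 = 37.7% → the static ad
Tablet: Variant 1 117/141 = 83.0%, the static ad 116/120 = 96.7% → the static ad
Overall: Variant 1 150/262 = 57.3%, the static ad 136/173 = 78.6% → the static ad
The static ad wins overall and in every device group — no reversal.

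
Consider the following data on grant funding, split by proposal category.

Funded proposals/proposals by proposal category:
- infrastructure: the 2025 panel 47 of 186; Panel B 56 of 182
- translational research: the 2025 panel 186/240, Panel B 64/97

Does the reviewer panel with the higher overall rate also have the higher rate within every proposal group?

No

Infrastructure: the 2025 panel 47/186 = 25.3%, Panel B 56/182 = 30.8% → Panel B
Translational research: the 2025 panel 186/240 = 77.5%, Panel B 64/97 = 66.0% → the 2025 panel
Overall: the 2025 panel 233/426 = 54.7%, Panel B 120/279 = 43.0% → the 2025 panel
Neither sweeps: the 2025 panel wins 1 of 2 groups, Panel B wins 1. The 2025 panel wins overall but not every group — no Simpson reversal.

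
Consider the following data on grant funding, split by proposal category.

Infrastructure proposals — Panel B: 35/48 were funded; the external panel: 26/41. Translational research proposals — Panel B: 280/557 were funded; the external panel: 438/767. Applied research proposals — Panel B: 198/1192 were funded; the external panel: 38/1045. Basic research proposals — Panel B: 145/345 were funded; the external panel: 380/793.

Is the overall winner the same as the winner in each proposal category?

No

Infrastructure: Panel B 35/48 = 72.9%, the external panel 26/41 = 63.4% → Panel B
Translational research: Panel B 280/557 = 50.3%, the external panel 438/767 = 57.1% → the external panel
Applied research: Panel B 198/1192 = 16.6%, the external panel 38/1045 = 3.6% → Panel B
Basic research: Panel B 145/345 = 42.0%, the external panel 380/793 = 47.9% → the external panel
Overall: Panel B 658/2142 = 30.7%, the external panel 882/2646 = 33.3% → the external panel
Neither sweeps: Panel B wins 2 of 4 groups, the external panel wins 2. The external panel wins overall but not every group — no Simpson reversal.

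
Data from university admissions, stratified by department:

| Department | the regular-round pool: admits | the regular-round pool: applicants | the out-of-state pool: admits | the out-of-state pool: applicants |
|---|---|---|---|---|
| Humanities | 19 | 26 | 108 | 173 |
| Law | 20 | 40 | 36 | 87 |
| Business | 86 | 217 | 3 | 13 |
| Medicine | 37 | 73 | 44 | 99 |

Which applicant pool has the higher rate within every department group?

Humanities: the regular-round pool 19/26 = 73.1%, the out-of-state pool 108/173 = 62.4% → the regular-round pool
Law: the regular-round pool 20/40 = 50.0%, the out-of-state pool 36/87 = 41.4% → the regular-round pool
Business: the regular-round pool 86/217 = 39.6%, the out-of-state pool 3/13 = 23.1% → the regular-round pool
Medicine: the regular-round pool 37/73 = 50.7%, the out-of-state pool 44/99 = 44.4% → the regular-round pool
The regular-round pool has the higher rate in all 4 groups.

the regular-round pool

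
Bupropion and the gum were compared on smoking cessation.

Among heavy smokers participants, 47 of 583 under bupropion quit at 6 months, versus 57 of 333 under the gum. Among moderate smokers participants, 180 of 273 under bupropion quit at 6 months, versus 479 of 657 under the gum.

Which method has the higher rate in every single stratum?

Heavy smokers: bupropion 47/583 = 8.1%, the gum 57/333 = 17.1% → the gum
Moderate smokers: bupropion 180/273 = 65.9%, the gum 479/657 = 72.9% → the gum
The gum has the higher rate in both groups.

the gum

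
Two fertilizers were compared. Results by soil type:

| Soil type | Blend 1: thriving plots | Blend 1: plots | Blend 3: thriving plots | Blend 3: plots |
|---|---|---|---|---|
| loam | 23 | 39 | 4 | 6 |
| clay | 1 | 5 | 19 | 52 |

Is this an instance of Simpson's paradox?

Loam: Blend 1 23/39 = 59.0%, Blend 3 4/6 = 66.7% → Blend 3
Clay: Blend 1 1/5 = 20.0%, Blend 3 19/52 = 36.5% → Blend 3
Overall: Blend 1 24/44 = 54.5%, Blend 3 23/58 = 39.7% → Blend 1
Blend 3 wins each soil group but Blend 1 wins overall — the comparison reverses. Blend 3's plots skew toward clay, which has a lower base rate.

Yes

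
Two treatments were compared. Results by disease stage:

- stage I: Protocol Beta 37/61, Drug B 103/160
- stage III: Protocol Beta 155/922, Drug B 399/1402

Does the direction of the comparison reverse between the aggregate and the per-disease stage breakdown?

No

Stage I: Protocol Beta 37/61 = 60.7%, Drug B 103/160 = 64.4% → Drug B
Stage III: Protocol Beta 155/922 = 16.8%, Drug B 399/1402 = 28.5% → Drug B
Overall: Protocol Beta 192/983 = 19.5%, Drug B 502/1562 = 32.1% → Drug B
Drug B wins overall and in every disease group — no reversal.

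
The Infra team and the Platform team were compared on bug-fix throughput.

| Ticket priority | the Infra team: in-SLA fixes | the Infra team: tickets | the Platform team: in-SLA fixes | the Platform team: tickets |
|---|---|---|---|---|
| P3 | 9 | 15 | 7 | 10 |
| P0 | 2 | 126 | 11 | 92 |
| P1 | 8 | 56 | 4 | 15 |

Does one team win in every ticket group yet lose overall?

No

P3: the Infra team 9/15 = 60.0%, the Platform team 7/10 = 70.0% → the Platform team
P0: the Infra team 2/126 = 1.6%, the Platform team 11/92 = 12.0% → the Platform team
P1: the Infra team 8/56 = 14.3%, the Platform team 4/15 = 26.7% → the Platform team
Overall: the Infra team 19/197 = 9.6%, the Platform team 22/117 = 18.8% → the Platform team
The Platform team wins overall and in every ticket group — no reversal.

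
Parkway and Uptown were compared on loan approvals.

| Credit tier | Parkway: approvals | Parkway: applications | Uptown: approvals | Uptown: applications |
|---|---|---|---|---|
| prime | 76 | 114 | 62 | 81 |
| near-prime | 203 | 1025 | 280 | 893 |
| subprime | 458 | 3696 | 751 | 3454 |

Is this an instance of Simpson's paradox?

Prime: Parkway 76/114 = 66.7%, Uptown 62/81 = 76.5% → Uptown
Near-prime: Parkway 203/1025 = 19.8%, Uptown 280/893 = 31.4% → Uptown
Subprime: Parkway 458/3696 = 12.4%, Uptown 751/3454 = 21.7% → Uptown
Overall: Parkway 737/4835 = 15.2%, Uptown 1093/4428 = 24.7% → Uptown
Uptown wins overall and in every credit group — no reversal.

No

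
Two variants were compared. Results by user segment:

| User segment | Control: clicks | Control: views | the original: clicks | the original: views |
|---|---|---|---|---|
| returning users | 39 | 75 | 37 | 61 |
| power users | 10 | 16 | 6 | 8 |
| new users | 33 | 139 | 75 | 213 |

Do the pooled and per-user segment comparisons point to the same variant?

Returning users: Control 39/75 = 52.0%, the original 37/61 = 60.7% → the original
Power users: Control 10/16 = 62.5%, the original 6/8 = 75.0% → the original
New users: Control 33/139 = 23.7%, the original 75/213 = 35.2% → the original
Overall: Control 82/230 = 35.7%, the original 118/282 = 41.8% → the original
The original wins overall and in every user group — no reversal.

Yes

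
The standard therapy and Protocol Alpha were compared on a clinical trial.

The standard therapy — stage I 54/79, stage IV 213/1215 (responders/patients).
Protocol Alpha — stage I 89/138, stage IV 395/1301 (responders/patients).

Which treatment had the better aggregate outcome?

Stage I: the standard therapy 54/79 = 68.4%, Protocol Alpha 89/138 = 64.5% → the standard therapy
Stage IV: the standard therapy 213/1215 = 17.5%, Protocol Alpha 395/1301 = 30.4% → Protocol Alpha
Overall: the standard therapy 267/1294 = 20.6%, Protocol Alpha 484/1439 = 33.6% → Protocol Alpha
(Neither sweeps every disease group, but Protocol Alpha has the higher pooled rate.)

Protocol Alpha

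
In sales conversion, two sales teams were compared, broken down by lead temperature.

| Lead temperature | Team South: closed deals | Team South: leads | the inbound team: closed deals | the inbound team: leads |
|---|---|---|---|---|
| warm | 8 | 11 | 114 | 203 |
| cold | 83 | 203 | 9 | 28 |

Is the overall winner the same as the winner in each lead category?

No

Warm: Team South 8/11 = 72.7%, the inbound team 114/203 = 56.2% → Team South
Cold: Team South 83/203 = 40.9%, the inbound team 9/28 = 32.1% → Team South
Overall: Team South 91/214 = 42.5%, the inbound team 123/231 = 53.2% → the inbound team
Team South wins each lead group but the inbound team wins overall — the comparison reverses. Team South's leads skew toward cold, which has a lower base rate.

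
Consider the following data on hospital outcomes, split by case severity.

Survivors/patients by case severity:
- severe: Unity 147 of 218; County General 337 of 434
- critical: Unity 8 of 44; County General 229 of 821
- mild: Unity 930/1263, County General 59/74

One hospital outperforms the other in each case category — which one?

County General

Severe: Unity 147/218 = 67.4%, County General 337/434 = 77.6% → County General
Critical: Unity 8/44 = 18.2%, County General 229/821 = 27.9% → County General
Mild: Unity 930/1263 = 73.6%, County General 59/74 = 79.7% → County General
County General has the higher rate in all 3 groups.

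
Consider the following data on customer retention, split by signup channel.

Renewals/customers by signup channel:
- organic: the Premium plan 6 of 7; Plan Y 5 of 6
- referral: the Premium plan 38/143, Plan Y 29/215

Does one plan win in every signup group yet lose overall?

Organic: the Premium plan 6/7 = 85.7%, Plan Y 5/6 = 83.3% → the Premium plan
Referral: the Premium plan 38/143 = 26.6%, Plan Y 29/215 = 13.5% → the Premium plan
Overall: the Premium plan 44/150 = 29.3%, Plan Y 34/221 = 15.4% → the Premium plan
The Premium plan wins overall and in every signup group — no reversal.

No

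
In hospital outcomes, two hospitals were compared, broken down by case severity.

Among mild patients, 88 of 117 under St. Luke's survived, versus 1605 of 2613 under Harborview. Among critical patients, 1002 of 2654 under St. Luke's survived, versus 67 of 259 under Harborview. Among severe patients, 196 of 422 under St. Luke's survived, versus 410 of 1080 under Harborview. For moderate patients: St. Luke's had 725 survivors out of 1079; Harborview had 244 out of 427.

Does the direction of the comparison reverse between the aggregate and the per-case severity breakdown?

Mild: St. Luke's 88/117 = 75.2%, Harborview 1605/2613 = 61.4% → St. Luke's
Critical: St. Luke's 1002/2654 = 37.8%, Harborview 67/259 = 25.9% → St. Luke's
Severe: St. Luke's 196/422 = 46.4%, Harborview 410/1080 = 38.0% → St. Luke's
Moderate: St. Luke's 725/1079 = 67.2%, Harborview 244/427 = 57.1% → St. Luke's
Overall: St. Luke's 2011/4272 = 47.1%, Harborview 2326/4379 = 53.1% → Harborview
St. Luke's wins each case group but Harborview wins overall — the comparison reverses. St. Luke's's patients skew toward critical, which has a lower base rate.

Yes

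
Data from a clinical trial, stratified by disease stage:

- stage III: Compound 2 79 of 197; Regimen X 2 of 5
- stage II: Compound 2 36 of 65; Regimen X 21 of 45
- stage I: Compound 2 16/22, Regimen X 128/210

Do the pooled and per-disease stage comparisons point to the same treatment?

No

Stage III: Compound 2 79/197 = 40.1%, Regimen X 2/5 = 40.0% → Compound 2
Stage II: Compound 2 36/65 = 55.4%, Regimen X 21/45 = 46.7% → Compound 2
Stage I: Compound 2 16/22 = 72.7%, Regimen X 128/210 = 61.0% → Compound 2
Overall: Compound 2 131/284 = 46.1%, Regimen X 151/260 = 58.1% → Regimen X
Compound 2 wins each disease group but Regimen X wins overall — the comparison reverses. Compound 2's patients skew toward stage III, which has a lower base rate.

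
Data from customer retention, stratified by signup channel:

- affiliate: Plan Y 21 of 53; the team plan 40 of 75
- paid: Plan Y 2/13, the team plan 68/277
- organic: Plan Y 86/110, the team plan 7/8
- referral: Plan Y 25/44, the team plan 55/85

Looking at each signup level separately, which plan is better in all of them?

Affiliate: Plan Y 21/53 = 39.6%, the team plan 40/75 = 53.3% → the team plan
Paid: Plan Y 2/13 = 15.4%, the team plan 68/277 = 24.5% → the team plan
Organic: Plan Y 86/110 = 78.2%, the team plan 7/8 = 87.5% → the team plan
Referral: Plan Y 25/44 = 56.8%, the team plan 55/85 = 64.7% → the team plan
The team plan has the higher rate in all 4 groups.

the team plan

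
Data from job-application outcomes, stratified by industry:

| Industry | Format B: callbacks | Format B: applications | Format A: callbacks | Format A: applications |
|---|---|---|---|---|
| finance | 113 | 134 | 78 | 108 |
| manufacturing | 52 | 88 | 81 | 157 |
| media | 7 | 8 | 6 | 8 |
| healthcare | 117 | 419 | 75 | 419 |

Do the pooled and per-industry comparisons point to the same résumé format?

Yes

Finance: Format B 113/134 = 84.3%, Format A 78/108 = 72.2% → Format B
Manufacturing: Format B 52/88 = 59.1%, Format A 81/157 = 51.6% → Format B
Media: Format B 7/8 = 87.5%, Format A 6/8 = 75.0% → Format B
Healthcare: Format B 117/419 = 27.9%, Format A 75/419 = 17.9% → Format B
Overall: Format B 289/649 = 44.5%, Format A 240/692 = 34.7% → Format B
Format B wins overall and in every industry group — no reversal.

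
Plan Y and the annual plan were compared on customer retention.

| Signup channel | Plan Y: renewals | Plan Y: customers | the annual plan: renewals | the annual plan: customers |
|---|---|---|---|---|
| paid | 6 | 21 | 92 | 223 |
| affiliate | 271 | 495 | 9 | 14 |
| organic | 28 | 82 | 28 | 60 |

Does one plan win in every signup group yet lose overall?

Yes

Paid: Plan Y 6/21 = 28.6%, the annual plan 92/223 = 41.3% → the annual plan
Affiliate: Plan Y 271/495 = 54.7%, the annual plan 9/14 = 64.3% → the annual plan
Organic: Plan Y 28/82 = 34.1%, the annual plan 28/60 = 46.7% → the annual plan
Overall: Plan Y 305/598 = 51.0%, the annual plan 129/297 = 43.4% → Plan Y
The annual plan wins each signup group but Plan Y wins overall — the comparison reverses. The annual plan's customers skew toward paid, which has a lower base rate.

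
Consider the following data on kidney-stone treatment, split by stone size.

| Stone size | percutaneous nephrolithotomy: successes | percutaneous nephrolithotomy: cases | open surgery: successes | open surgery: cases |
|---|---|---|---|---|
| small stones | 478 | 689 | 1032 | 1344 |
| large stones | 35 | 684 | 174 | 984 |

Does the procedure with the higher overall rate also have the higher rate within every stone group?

Yes

Small stones: percutaneous nephrolithotomy 478/689 = 69.4%, open surgery 1032/1344 = 76.8% → open surgery
Large stones: percutaneous nephrolithotomy 35/684 = 5.1%, open surgery 174/984 = 17.7% → open surgery
Overall: percutaneous nephrolithotomy 513/1373 = 37.4%, open surgery 1206/2328 = 51.8% → open surgery
Open surgery wins overall and in every stone group — no reversal.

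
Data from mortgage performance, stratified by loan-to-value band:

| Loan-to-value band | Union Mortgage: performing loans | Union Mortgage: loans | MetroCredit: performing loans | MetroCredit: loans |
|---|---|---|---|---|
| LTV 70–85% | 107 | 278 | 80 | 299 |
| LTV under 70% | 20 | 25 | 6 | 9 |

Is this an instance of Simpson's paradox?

No

LTV 70–85%: Union Mortgage 107/278 = 38.5%, MetroCredit 80/299 = 26.8% → Union Mortgage
LTV under 70%: Union Mortgage 20/25 = 80.0%, MetroCredit 6/9 = 66.7% → Union Mortgage
Overall: Union Mortgage 127/303 = 41.9%, MetroCredit 86/308 = 27.9% → Union Mortgage
Union Mortgage wins overall and in every loan-to-value group — no reversal.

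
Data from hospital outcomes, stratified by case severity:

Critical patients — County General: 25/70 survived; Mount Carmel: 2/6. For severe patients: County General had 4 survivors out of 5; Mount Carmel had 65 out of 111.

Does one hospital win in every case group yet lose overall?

Critical: County General 25/70 = 35.7%, Mount Carmel 2/6 = 33.3% → County General
Severe: County General 4/5 = 80.0%, Mount Carmel 65/111 = 58.6% → County General
Overall: County General 29/75 = 38.7%, Mount Carmel 67/117 = 57.3% → Mount Carmel
County General wins each case group but Mount Carmel wins overall — the comparison reverses. County General's patients skew toward critical, which has a lower base rate.

Yes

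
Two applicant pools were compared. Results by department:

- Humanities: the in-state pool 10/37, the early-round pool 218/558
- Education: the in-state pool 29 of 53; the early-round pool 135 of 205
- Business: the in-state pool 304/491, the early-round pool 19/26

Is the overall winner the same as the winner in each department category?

No

Humanities: the in-state pool 10/37 = 27.0%, the early-round pool 218/558 = 39.1% → the early-round pool
Education: the in-state pool 29/53 = 54.7%, the early-round pool 135/205 = 65.9% → the early-round pool
Business: the in-state pool 304/491 = 61.9%, the early-round pool 19/26 = 73.1% → the early-round pool
Overall: the in-state pool 343/581 = 59.0%, the early-round pool 372/789 = 47.1% → the in-state pool
The early-round pool wins each department group but the in-state pool wins overall — the comparison reverses. The early-round pool's applicants skew toward Humanities, which has a lower base rate.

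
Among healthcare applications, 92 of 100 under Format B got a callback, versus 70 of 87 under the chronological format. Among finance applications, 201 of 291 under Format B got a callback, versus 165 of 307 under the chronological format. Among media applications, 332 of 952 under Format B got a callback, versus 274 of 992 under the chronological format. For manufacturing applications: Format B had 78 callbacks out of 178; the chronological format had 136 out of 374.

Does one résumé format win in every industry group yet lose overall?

No

Healthcare: Format B 92/100 = 92.0%, the chronological format 70/87 = 80.5% → Format B
Finance: Format B 201/291 = 69.1%, the chronological format 165/307 = 53.7% → Format B
Media: Format B 332/952 = 34.9%, the chronological format 274/992 = 27.6% → Format B
Manufacturing: Format B 78/178 = 43.8%, the chronological format 136/374 = 36.4% → Format B
Overall: Format B 703/1521 = 46.2%, the chronological format 645/1760 = 36.6% → Format B
Format B wins overall and in every industry group — no reversal.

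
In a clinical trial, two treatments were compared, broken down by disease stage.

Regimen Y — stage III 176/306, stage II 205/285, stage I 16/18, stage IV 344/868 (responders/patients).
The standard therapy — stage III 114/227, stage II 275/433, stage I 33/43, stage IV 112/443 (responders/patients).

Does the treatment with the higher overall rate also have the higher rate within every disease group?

Yes

Stage III: Regimen Y 176/306 = 57.5%, the standard therapy 114/227 = 50.2% → Regimen Y
Stage II: Regimen Y 205/285 = 71.9%, the standard therapy 275/433 = 63.5% → Regimen Y
Stage I: Regimen Y 16/18 = 88.9%, the standard therapy 33/43 = 76.7% → Regimen Y
Stage IV: Regimen Y 344/868 = 39.6%, the standard therapy 112/443 = 25.3% → Regimen Y
Overall: Regimen Y 741/1477 = 50.2%, the standard therapy 534/1146 = 46.6% → Regimen Y
Regimen Y wins overall and in every disease group — no reversal.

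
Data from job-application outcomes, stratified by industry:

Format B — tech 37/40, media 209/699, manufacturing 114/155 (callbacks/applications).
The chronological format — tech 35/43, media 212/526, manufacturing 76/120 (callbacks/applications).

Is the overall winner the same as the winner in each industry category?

Tech: Format B 37/40 = 92.5%, the chronological format 35/43 = 81.4% → Format B
Media: Format B 209/699 = 29.9%, the chronological format 212/526 = 40.3% → the chronological format
Manufacturing: Format B 114/155 = 73.5%, the chronological format 76/120 = 63.3% → Format B
Overall: Format B 360/894 = 40.3%, the chronological format 323/689 = 46.9% → the chronological format
Neither sweeps: Format B wins 2 of 3 groups, the chronological format wins 1. The chronological format wins overall but not every group — no Simpson reversal.

No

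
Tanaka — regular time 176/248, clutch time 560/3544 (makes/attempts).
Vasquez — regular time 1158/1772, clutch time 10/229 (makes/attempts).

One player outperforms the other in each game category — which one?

Tanaka

Regular time: Tanaka 176/248 = 71.0%, Vasquez 1158/1772 = 65.3% → Tanaka
Clutch time: Tanaka 560/3544 = 15.8%, Vasquez 10/229 = 4.4% → Tanaka
Tanaka has the higher rate in both groups.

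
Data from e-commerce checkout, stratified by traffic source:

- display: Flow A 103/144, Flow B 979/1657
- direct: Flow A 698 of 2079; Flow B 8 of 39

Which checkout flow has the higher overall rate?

Display: Flow A 103/144 = 71.5%, Flow B 979/1657 = 59.1% → Flow A
Direct: Flow A 698/2079 = 33.6%, Flow B 8/39 = 20.5% → Flow A
Overall: Flow A 801/2223 = 36.0%, Flow B 987/1696 = 58.2% → Flow B
(Flow A wins every traffic group but Flow B wins overall — Flow A's sessions skew toward the low-rate direct group.)

Flow B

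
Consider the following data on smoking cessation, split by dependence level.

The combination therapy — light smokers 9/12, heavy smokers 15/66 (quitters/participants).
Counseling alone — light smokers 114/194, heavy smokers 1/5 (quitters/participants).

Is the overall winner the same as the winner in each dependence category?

Light smokers: the combination therapy 9/12 = 75.0%, counseling alone 114/194 = 58.8% → the combination therapy
Heavy smokers: the combination therapy 15/66 = 22.7%, counseling alone 1/5 = 20.0% → the combination therapy
Overall: the combination therapy 24/78 = 30.8%, counseling alone 115/199 = 57.8% → counseling alone
The combination therapy wins each dependence group but counseling alone wins overall — the comparison reverses. The combination therapy's participants skew toward heavy smokers, which has a lower base rate.

No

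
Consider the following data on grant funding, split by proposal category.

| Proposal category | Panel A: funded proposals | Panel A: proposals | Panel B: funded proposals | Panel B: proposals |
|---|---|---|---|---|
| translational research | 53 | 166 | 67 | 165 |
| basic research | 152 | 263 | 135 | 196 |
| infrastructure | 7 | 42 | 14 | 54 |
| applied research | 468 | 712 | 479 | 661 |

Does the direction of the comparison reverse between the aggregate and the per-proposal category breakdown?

Translational research: Panel A 53/166 = 31.9%, Panel B 67/165 = 40.6% → Panel B
Basic research: Panel A 152/263 = 57.8%, Panel B 135/196 = 68.9% → Panel B
Infrastructure: Panel A 7/42 = 16.7%, Panel B 14/54 = 25.9% → Panel B
Applied research: Panel A 468/712 = 65.7%, Panel B 479/661 = 72.5% → Panel B
Overall: Panel A 680/1183 = 57.5%, Panel B 695/1076 = 64.6% → Panel B
Panel B wins overall and in every proposal group — no reversal.

No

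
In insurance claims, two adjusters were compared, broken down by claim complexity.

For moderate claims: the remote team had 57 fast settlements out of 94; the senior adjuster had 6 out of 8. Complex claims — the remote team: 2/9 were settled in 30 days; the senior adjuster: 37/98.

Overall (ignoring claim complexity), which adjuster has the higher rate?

the remote team

Moderate: the remote team 57/94 = 60.6%, the senior adjuster 6/8 = 75.0% → the senior adjuster
Complex: the remote team 2/9 = 22.2%, the senior adjuster 37/98 = 37.8% → the senior adjuster
Overall: the remote team 59/103 = 57.3%, the senior adjuster 43/106 = 40.6% → the remote team
(The senior adjuster wins every claim group but the remote team wins overall — the senior adjuster's claims skew toward the low-rate complex group.)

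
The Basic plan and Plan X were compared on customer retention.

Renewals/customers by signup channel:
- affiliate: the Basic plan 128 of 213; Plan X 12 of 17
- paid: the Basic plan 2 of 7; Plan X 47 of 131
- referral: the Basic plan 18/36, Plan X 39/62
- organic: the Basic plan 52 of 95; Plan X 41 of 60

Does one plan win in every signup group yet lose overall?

Affiliate: the Basic plan 128/213 = 60.1%, Plan X 12/17 = 70.6% → Plan X
Paid: the Basic plan 2/7 = 28.6%, Plan X 47/131 = 35.9% → Plan X
Referral: the Basic plan 18/36 = 50.0%, Plan X 39/62 = 62.9% → Plan X
Organic: the Basic plan 52/95 = 54.7%, Plan X 41/60 = 68.3% → Plan X
Overall: the Basic plan 200/351 = 57.0%, Plan X 139/270 = 51.5% → the Basic plan
Plan X wins each signup group but the Basic plan wins overall — the comparison reverses. Plan X's customers skew toward paid, which has a lower base rate.

Yes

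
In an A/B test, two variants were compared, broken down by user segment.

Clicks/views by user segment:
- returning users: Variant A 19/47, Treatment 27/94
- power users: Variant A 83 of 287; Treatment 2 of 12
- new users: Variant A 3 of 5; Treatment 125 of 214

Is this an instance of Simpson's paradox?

Yes

Returning users: Variant A 19/47 = 40.4%, Treatment 27/94 = 28.7% → Variant A
Power users: Variant A 83/287 = 28.9%, Treatment 2/12 = 16.7% → Variant A
New users: Variant A 3/5 = 60.0%, Treatment 125/214 = 58.4% → Variant A
Overall: Variant A 105/339 = 31.0%, Treatment 154/320 = 48.1% → Treatment
Variant A wins each user group but Treatment wins overall — the comparison reverses. Variant A's views skew toward power users, which has a lower base rate.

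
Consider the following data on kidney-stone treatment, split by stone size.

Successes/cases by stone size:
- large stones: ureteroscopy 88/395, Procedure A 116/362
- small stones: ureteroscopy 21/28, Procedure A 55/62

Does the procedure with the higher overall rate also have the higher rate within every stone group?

Yes

Large stones: ureteroscopy 88/395 = 22.3%, Procedure A 116/362 = 32.0% → Procedure A
Small stones: ureteroscopy 21/28 = 75.0%, Procedure A 55/62 = 88.7% → Procedure A
Overall: ureteroscopy 109/423 = 25.8%, Procedure A 171/424 = 40.3% → Procedure A
Procedure A wins overall and in every stone group — no reversal.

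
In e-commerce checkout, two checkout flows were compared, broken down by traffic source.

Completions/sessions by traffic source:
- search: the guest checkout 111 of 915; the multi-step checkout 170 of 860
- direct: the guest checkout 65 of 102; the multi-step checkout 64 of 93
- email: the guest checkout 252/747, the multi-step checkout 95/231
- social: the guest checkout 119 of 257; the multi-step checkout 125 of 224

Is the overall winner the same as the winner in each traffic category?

Yes

Search: the guest checkout 111/915 = 12.1%, the multi-step checkout 170/860 = 19.8% → the multi-step checkout
Direct: the guest checkout 65/102 = 63.7%, the multi-step checkout 64/93 = 68.8% → the multi-step checkout
Email: the guest checkout 252/747 = 33.7%, the multi-step checkout 95/231 = 41.1% → the multi-step checkout
Social: the guest checkout 119/257 = 46.3%, the multi-step checkout 125/224 = 55.8% → the multi-step checkout
Overall: the guest checkout 547/2021 = 27.1%, the multi-step checkout 454/1408 = 32.2% → the multi-step checkout
The multi-step checkout wins overall and in every traffic group — no reversal.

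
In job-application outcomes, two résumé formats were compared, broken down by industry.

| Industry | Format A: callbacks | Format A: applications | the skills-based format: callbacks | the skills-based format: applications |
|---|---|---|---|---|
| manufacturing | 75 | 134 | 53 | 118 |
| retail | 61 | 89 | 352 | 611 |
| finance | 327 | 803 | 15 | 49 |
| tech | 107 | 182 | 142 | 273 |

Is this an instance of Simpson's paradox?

Manufacturing: Format A 75/134 = 56.0%, the skills-based format 53/118 = 44.9% → Format A
Retail: Format A 61/89 = 68.5%, the skills-based format 352/611 = 57.6% → Format A
Finance: Format A 327/803 = 40.7%, the skills-based format 15/49 = 30.6% → Format A
Tech: Format A 107/182 = 58.8%, the skills-based format 142/273 = 52.0% → Format A
Overall: Format A 570/1208 = 47.2%, the skills-based format 562/1051 = 53.5% → the skills-based format
Format A wins each industry group but the skills-based format wins overall — the comparison reverses. Format A's applications skew toward finance, which has a lower base rate.

Yes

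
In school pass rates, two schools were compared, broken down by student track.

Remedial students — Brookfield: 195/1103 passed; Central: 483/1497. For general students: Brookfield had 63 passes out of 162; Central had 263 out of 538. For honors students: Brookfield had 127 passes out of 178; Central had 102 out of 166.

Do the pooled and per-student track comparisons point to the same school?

Remedial: Brookfield 195/1103 = 17.7%, Central 483/1497 = 32.3% → Central
General: Brookfield 63/162 = 38.9%, Central 263/538 = 48.9% → Central
Honors: Brookfield 127/178 = 71.3%, Central 102/166 = 61.4% → Brookfield
Overall: Brookfield 385/1443 = 26.7%, Central 848/2201 = 38.5% → Central
Neither sweeps: Brookfield wins 1 of 3 groups, Central wins 2. Central wins overall but not every group — no Simpson reversal.

No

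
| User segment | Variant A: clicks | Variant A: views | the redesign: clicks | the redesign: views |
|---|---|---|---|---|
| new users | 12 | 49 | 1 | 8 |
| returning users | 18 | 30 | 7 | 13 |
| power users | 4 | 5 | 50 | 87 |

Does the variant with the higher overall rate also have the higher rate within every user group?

No

New users: Variant A 12/49 = 24.5%, the redesign 1/8 = 12.5% → Variant A
Returning users: Variant A 18/30 = 60.0%, the redesign 7/13 = 53.8% → Variant A
Power users: Variant A 4/5 = 80.0%, the redesign 50/87 = 57.5% → Variant A
Overall: Variant A 34/84 = 40.5%, the redesign 58/108 = 53.7% → the redesign
Variant A wins each user group but the redesign wins overall — the comparison reverses. Variant A's views skew toward new users, which has a lower base rate.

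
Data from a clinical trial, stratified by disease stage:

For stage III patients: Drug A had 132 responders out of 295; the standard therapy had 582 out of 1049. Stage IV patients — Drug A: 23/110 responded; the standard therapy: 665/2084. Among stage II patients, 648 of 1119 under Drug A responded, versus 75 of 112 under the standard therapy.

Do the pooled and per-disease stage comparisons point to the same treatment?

Stage III: Drug A 132/295 = 44.7%, the standard therapy 582/1049 = 55.5% → the standard therapy
Stage IV: Drug A 23/110 = 20.9%, the standard therapy 665/2084 = 31.9% → the standard therapy
Stage II: Drug A 648/1119 = 57.9%, the standard therapy 75/112 = 67.0% → the standard therapy
Overall: Drug A 803/1524 = 52.7%, the standard therapy 1322/3245 = 40.7% → Drug A
The standard therapy wins each disease group but Drug A wins overall — the comparison reverses. The standard therapy's patients skew toward stage IV, which has a lower base rate.

No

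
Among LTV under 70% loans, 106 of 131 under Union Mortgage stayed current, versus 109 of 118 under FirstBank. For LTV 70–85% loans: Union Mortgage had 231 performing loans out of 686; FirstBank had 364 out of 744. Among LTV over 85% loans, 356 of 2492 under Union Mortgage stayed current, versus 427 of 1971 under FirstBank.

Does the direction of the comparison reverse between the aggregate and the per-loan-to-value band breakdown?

No

LTV under 70%: Union Mortgage 106/131 = 80.9%, FirstBank 109/118 = 92.4% → FirstBank
LTV 70–85%: Union Mortgage 231/686 = 33.7%, FirstBank 364/744 = 48.9% → FirstBank
LTV over 85%: Union Mortgage 356/2492 = 14.3%, FirstBank 427/1971 = 21.7% → FirstBank
Overall: Union Mortgage 693/3309 = 20.9%, FirstBank 900/2833 = 31.8% → FirstBank
FirstBank wins overall and in every loan-to-value group — no reversal.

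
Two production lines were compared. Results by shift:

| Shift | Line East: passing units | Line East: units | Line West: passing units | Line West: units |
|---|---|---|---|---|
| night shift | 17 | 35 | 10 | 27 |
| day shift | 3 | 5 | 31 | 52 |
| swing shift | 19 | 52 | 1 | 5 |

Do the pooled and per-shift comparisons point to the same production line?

No

Night shift: Line East 17/35 = 48.6%, Line West 10/27 = 37.0% → Line East
Day shift: Line East 3/5 = 60.0%, Line West 31/52 = 59.6% → Line East
Swing shift: Line East 19/52 = 36.5%, Line West 1/5 = 20.0% → Line East
Overall: Line East 39/92 = 42.4%, Line West 42/84 = 50.0% → Line West
Line East wins each shift group but Line West wins overall — the comparison reverses. Line East's units skew toward swing shift, which has a lower base rate.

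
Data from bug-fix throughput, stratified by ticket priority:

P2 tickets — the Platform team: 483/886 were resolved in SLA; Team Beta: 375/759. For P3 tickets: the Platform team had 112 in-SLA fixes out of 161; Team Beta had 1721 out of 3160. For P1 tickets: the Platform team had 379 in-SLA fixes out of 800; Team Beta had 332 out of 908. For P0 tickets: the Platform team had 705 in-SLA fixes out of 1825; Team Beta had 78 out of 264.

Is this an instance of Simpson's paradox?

Yes

P2: the Platform team 483/886 = 54.5%, Team Beta 375/759 = 49.4% → the Platform team
P3: the Platform team 112/161 = 69.6%, Team Beta 1721/3160 = 54.5% → the Platform team
P1: the Platform team 379/800 = 47.4%, Team Beta 332/908 = 36.6% → the Platform team
P0: the Platform team 705/1825 = 38.6%, Team Beta 78/264 = 29.5% → the Platform team
Overall: the Platform team 1679/3672 = 45.7%, Team Beta 2506/5091 = 49.2% → Team Beta
The Platform team wins each ticket group but Team Beta wins overall — the comparison reverses. The Platform team's tickets skew toward P0, which has a lower base rate.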